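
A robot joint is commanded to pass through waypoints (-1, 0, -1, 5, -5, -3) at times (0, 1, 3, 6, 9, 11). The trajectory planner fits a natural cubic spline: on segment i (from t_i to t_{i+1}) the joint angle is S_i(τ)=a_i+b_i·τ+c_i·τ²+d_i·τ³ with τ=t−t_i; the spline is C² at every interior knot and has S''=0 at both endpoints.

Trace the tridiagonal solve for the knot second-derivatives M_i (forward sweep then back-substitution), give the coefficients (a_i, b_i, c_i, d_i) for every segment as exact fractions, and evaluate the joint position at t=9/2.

  seg 0: a=-1 b=8159/5676 c=0 d=-2483/5676
  seg 1: a=0 b=355/2838 c=-2483/1892 d=5675/11352
  seg 2: a=-1 b=1241/1419 c=798/473 d=-5585/12771
  seg 3: a=5 b=-1150/1419 c=-3191/1419 d=5993/12771
  seg 4: a=-5 b=-2317/1419 c=934/473 d=-467/1419
S(9/2) = 9959/3784

Δ: Δ0=1, Δ1=-1/2, Δ2=2, Δ3=-10/3, Δ4=1
row 1: diag=6, rhs=-9; c'=1/3, d'=-3/2
row 2: denom=10−2·1/3=28/3; d'=(15−2·-3/2)/(28/3)=27/14
row 3: denom=12−3·9/28=309/28; d'=(-32−3·27/14)/(309/28)=-1058/309
row 4: denom=10−3·28/103=946/103; d'=(26−3·-1058/309)/(946/103)=1868/473
back: M4=1868/473
back: M3=-1058/309−28/103·1868/473=-6382/1419
back: M2=27/14−9/28·-6382/1419=1596/473
back: M1=-3/2−1/3·1596/473=-2483/946
M: M0=0, M1=-2483/946, M2=1596/473, M3=-6382/1419, M4=1868/473, M5=0
seg 0: a=-1, c=M0/2=0, d=(M1−M0)/(6·1)=-2483/5676, b=Δ0−h0·(2M0+M1)/6=8159/5676
seg 1: a=0, c=M1/2=-2483/1892, d=(M2−M1)/(6·2)=5675/11352, b=Δ1−h1·(2M1+M2)/6=355/2838
seg 2: a=-1, c=M2/2=798/473, d=(M3−M2)/(6·3)=-5585/12771, b=Δ2−h2·(2M2+M3)/6=1241/1419
seg 3: a=5, c=M3/2=-3191/1419, d=(M4−M3)/(6·3)=5993/12771, b=Δ3−h3·(2M3+M4)/6=-1150/1419
seg 4: a=-5, c=M4/2=934/473, d=(M5−M4)/(6·2)=-467/1419, b=Δ4−h4·(2M4+M5)/6=-2317/1419
t_q=9/2 → seg 2, τ=3/2; S=-1+1241/1419·τ+798/473·τ²+-5585/12771·τ³=9959/3784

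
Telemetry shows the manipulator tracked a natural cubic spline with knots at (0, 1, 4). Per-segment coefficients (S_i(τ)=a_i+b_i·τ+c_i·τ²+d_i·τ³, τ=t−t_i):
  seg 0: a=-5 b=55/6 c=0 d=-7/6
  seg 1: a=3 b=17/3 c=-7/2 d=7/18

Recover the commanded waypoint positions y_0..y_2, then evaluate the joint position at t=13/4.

y_0 = S_0(0) = a_0 = -5
y_1 = S_1(0) = a_1 = 3
y_2 = S_1(3) = -1
t_q=13/4 is in segment 1 (τ=9/4); S_1(τ)=315/128

y_0=-5 y_1=3 y_2=-1
S(13/4) = 315/128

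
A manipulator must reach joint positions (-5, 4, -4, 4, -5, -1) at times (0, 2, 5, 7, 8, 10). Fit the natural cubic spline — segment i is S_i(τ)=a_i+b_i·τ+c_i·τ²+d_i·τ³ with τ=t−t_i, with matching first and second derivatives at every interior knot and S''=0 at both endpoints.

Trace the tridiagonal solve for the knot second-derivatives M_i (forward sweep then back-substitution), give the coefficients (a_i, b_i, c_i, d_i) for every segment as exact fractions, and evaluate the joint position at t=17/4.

  seg 0: a=-5 b=122359/17670 c=0 d=-10711/17670
  seg 1: a=4 b=-6173/17670 c=-10711/2945 d=50617/53010
  seg 2: a=-4 b=31892/8835 c=5839/1178 d=-84137/35340
  seg 3: a=4 b=-45349/8835 c=-27471/2945 d=48247/8835
  seg 4: a=-5 b=-65434/8835 c=20776/2945 d=-10388/8835
S(17/4) = -325843/75392

Δ: Δ0=9/2, Δ1=-8/3, Δ2=4, Δ3=-9, Δ4=2
row 1: diag=10, rhs=-43; c'=3/10, d'=-43/10
row 2: denom=10−3·3/10=91/10; d'=(40−3·-43/10)/(91/10)=529/91
row 3: denom=6−2·20/91=506/91; d'=(-78−2·529/91)/(506/91)=-4078/253
row 4: denom=6−1·91/506=2945/506; d'=(66−1·-4078/253)/(2945/506)=41552/2945
back: M4=41552/2945
back: M3=-4078/253−91/506·41552/2945=-54942/2945
back: M2=529/91−20/91·-54942/2945=5839/589
back: M1=-43/10−3/10·5839/589=-21422/2945
M: M0=0, M1=-21422/2945, M2=5839/589, M3=-54942/2945, M4=41552/2945, M5=0
seg 0: a=-5, c=M0/2=0, d=(M1−M0)/(6·2)=-10711/17670, b=Δ0−h0·(2M0+M1)/6=122359/17670
seg 1: a=4, c=M1/2=-10711/2945, d=(M2−M1)/(6·3)=50617/53010, b=Δ1−h1·(2M1+M2)/6=-6173/17670
seg 2: a=-4, c=M2/2=5839/1178, d=(M3−M2)/(6·2)=-84137/35340, b=Δ2−h2·(2M2+M3)/6=31892/8835
seg 3: a=4, c=M3/2=-27471/2945, d=(M4−M3)/(6·1)=48247/8835, b=Δ3−h3·(2M3+M4)/6=-45349/8835
seg 4: a=-5, c=M4/2=20776/2945, d=(M5−M4)/(6·2)=-10388/8835, b=Δ4−h4·(2M4+M5)/6=-65434/8835
t_q=17/4 → seg 1, τ=9/4; S=4+-6173/17670·τ+-10711/2945·τ²+50617/53010·τ³=-325843/75392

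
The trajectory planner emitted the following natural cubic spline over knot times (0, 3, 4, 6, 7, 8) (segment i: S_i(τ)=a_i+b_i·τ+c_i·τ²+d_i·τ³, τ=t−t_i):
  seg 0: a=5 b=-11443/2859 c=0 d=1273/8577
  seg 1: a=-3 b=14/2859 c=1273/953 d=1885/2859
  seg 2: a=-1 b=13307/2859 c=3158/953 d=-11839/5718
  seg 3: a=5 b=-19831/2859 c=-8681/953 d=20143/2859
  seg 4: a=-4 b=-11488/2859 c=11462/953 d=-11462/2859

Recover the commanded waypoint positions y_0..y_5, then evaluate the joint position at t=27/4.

y_0=5 y_1=-3 y_2=-1 y_3=5 y_4=-4 y_5=0
S(27/4) = -143565/60992

y_0 = S_0(0) = a_0 = 5
y_1 = S_1(0) = a_1 = -3
y_2 = S_2(0) = a_2 = -1
y_3 = S_3(0) = a_3 = 5
y_4 = S_4(0) = a_4 = -4
y_5 = S_4(1) = 0
t_q=27/4 is in segment 3 (τ=3/4); S_3(τ)=-143565/60992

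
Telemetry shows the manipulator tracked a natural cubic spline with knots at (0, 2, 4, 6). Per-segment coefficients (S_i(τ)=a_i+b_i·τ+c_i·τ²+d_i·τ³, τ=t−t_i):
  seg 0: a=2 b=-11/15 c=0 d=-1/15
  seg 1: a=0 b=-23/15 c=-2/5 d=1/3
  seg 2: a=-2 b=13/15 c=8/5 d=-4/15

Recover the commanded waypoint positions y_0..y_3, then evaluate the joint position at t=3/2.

y_0 = S_0(0) = a_0 = 2
y_1 = S_1(0) = a_1 = 0
y_2 = S_2(0) = a_2 = -2
y_3 = S_2(2) = 4
t_q=3/2 is in segment 0 (τ=3/2); S_0(τ)=27/40

y_0=2 y_1=0 y_2=-2 y_3=4
S(3/2) = 27/40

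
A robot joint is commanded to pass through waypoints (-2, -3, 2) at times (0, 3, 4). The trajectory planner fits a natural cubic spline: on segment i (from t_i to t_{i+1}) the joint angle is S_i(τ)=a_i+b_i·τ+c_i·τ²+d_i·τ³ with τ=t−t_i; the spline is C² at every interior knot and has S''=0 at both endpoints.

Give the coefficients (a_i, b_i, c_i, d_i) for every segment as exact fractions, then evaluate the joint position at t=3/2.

  seg 0: a=-2 b=-7/3 c=0 d=2/9
  seg 1: a=-3 b=11/3 c=2 d=-2/3
S(3/2) = -19/4

Δ: Δ0=-1/3, Δ1=5
row 1: diag=8, rhs=32; c'=1/8, d'=4
back: M1=4
M: M0=0, M1=4, M2=0
seg 0: a=-2, c=M0/2=0, d=(M1−M0)/(6·3)=2/9, b=Δ0−h0·(2M0+M1)/6=-7/3
seg 1: a=-3, c=M1/2=2, d=(M2−M1)/(6·1)=-2/3, b=Δ1−h1·(2M1+M2)/6=11/3
t_q=3/2 → seg 0, τ=3/2; S=-2+-7/3·τ+0·τ²+2/9·τ³=-19/4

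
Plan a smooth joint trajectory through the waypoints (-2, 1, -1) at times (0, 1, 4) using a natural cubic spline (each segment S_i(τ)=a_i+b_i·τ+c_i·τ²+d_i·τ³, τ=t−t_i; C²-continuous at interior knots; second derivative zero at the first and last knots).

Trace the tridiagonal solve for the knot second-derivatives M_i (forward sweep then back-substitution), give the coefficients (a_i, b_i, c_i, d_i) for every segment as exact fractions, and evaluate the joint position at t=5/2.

Δ: Δ0=3, Δ1=-2/3
row 1: diag=8, rhs=-22; c'=3/8, d'=-11/4
back: M1=-11/4
M: M0=0, M1=-11/4, M2=0
seg 0: a=-2, c=M0/2=0, d=(M1−M0)/(6·1)=-11/24, b=Δ0−h0·(2M0+M1)/6=83/24
seg 1: a=1, c=M1/2=-11/8, d=(M2−M1)/(6·3)=11/72, b=Δ1−h1·(2M1+M2)/6=25/12
t_q=5/2 → seg 1, τ=3/2; S=1+25/12·τ+-11/8·τ²+11/72·τ³=99/64

  seg 0: a=-2 b=83/24 c=0 d=-11/24
  seg 1: a=1 b=25/12 c=-11/8 d=11/72
S(5/2) = 99/64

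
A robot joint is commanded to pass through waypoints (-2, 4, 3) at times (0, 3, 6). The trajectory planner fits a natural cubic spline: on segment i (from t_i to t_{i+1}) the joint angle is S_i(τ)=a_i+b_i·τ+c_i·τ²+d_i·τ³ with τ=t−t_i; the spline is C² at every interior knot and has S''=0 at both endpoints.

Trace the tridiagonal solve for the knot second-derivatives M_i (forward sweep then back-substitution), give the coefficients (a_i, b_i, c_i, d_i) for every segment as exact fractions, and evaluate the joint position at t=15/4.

  seg 0: a=-2 b=31/12 c=0 d=-7/108
  seg 1: a=4 b=5/6 c=-7/12 d=7/108
S(15/4) = 1107/256

Δ: Δ0=2, Δ1=-1/3
row 1: diag=12, rhs=-14; c'=1/4, d'=-7/6
back: M1=-7/6
M: M0=0, M1=-7/6, M2=0
seg 0: a=-2, c=M0/2=0, d=(M1−M0)/(6·3)=-7/108, b=Δ0−h0·(2M0+M1)/6=31/12
seg 1: a=4, c=M1/2=-7/12, d=(M2−M1)/(6·3)=7/108, b=Δ1−h1·(2M1+M2)/6=5/6
t_q=15/4 → seg 1, τ=3/4; S=4+5/6·τ+-7/12·τ²+7/108·τ³=1107/256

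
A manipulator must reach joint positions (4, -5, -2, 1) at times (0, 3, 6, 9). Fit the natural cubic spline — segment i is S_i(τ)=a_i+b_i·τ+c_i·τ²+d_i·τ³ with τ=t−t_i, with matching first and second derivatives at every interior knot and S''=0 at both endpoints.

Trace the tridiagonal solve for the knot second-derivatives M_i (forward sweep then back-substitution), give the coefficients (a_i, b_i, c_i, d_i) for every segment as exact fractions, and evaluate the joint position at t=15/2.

  seg 0: a=4 b=-61/15 c=0 d=16/135
  seg 1: a=-5 b=-13/15 c=16/15 d=-4/27
  seg 2: a=-2 b=23/15 c=-4/15 d=4/135
S(15/2) = -1/5

Δ: Δ0=-3, Δ1=1, Δ2=1
row 1: diag=12, rhs=24; c'=1/4, d'=2
row 2: denom=12−3·1/4=45/4; d'=(0−3·2)/(45/4)=-8/15
back: M2=-8/15
back: M1=2−1/4·-8/15=32/15
M: M0=0, M1=32/15, M2=-8/15, M3=0
seg 0: a=4, c=M0/2=0, d=(M1−M0)/(6·3)=16/135, b=Δ0−h0·(2M0+M1)/6=-61/15
seg 1: a=-5, c=M1/2=16/15, d=(M2−M1)/(6·3)=-4/27, b=Δ1−h1·(2M1+M2)/6=-13/15
seg 2: a=-2, c=M2/2=-4/15, d=(M3−M2)/(6·3)=4/135, b=Δ2−h2·(2M2+M3)/6=23/15
t_q=15/2 → seg 2, τ=3/2; S=-2+23/15·τ+-4/15·τ²+4/135·τ³=-1/5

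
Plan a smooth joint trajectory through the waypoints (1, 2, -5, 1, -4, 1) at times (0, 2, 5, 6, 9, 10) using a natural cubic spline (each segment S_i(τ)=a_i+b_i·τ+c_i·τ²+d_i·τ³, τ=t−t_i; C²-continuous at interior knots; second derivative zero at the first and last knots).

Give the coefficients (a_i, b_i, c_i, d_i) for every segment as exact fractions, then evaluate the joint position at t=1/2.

Δ: Δ0=1/2, Δ1=-7/3, Δ2=6, Δ3=-5/3, Δ4=5
row 1: diag=10, rhs=-17; c'=3/10, d'=-17/10
row 2: denom=8−3·3/10=71/10; d'=(50−3·-17/10)/(71/10)=551/71
row 3: denom=8−1·10/71=558/71; d'=(-46−1·551/71)/(558/71)=-3817/558
row 4: denom=8−3·71/186=425/62; d'=(40−3·-3817/558)/(425/62)=11257/1275
back: M4=11257/1275
back: M3=-3817/558−71/186·11257/1275=-39056/3825
back: M2=551/71−10/71·-39056/3825=7037/765
back: M1=-17/10−3/10·7037/765=-5686/1275
M: M0=0, M1=-5686/1275, M2=7037/765, M3=-39056/3825, M4=11257/1275, M5=0
seg 0: a=1, c=M0/2=0, d=(M1−M0)/(6·2)=-2843/7650, b=Δ0−h0·(2M0+M1)/6=15197/7650
seg 1: a=2, c=M1/2=-2843/1275, d=(M2−M1)/(6·3)=52243/68850, b=Δ1−h1·(2M1+M2)/6=-18919/7650
seg 2: a=-5, c=M2/2=7037/1530, d=(M3−M2)/(6·1)=-8249/2550, b=Δ2−h2·(2M2+M3)/6=1043/225
seg 3: a=1, c=M3/2=-19528/3825, d=(M4−M3)/(6·3)=72827/68850, b=Δ3−h3·(2M3+M4)/6=31591/7650
seg 4: a=-4, c=M4/2=11257/2550, d=(M5−M4)/(6·1)=-11257/7650, b=Δ4−h4·(2M4+M5)/6=7868/3825
t_q=1/2 → seg 0, τ=1/2; S=1+15197/7650·τ+0·τ²+-2843/7650·τ³=7943/4080

  seg 0: a=1 b=15197/7650 c=0 d=-2843/7650
  seg 1: a=2 b=-18919/7650 c=-2843/1275 d=52243/68850
  seg 2: a=-5 b=1043/225 c=7037/1530 d=-8249/2550
  seg 3: a=1 b=31591/7650 c=-19528/3825 d=72827/68850
  seg 4: a=-4 b=7868/3825 c=11257/2550 d=-11257/7650
S(1/2) = 7943/4080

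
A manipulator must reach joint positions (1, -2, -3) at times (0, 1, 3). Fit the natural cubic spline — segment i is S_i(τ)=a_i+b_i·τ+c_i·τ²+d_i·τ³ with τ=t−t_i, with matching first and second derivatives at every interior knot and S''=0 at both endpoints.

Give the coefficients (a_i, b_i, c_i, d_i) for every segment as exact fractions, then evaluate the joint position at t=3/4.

  seg 0: a=1 b=-41/12 c=0 d=5/12
  seg 1: a=-2 b=-13/6 c=5/4 d=-5/24
S(3/4) = -355/256

Δ: Δ0=-3, Δ1=-1/2
row 1: diag=6, rhs=15; c'=1/3, d'=5/2
back: M1=5/2
M: M0=0, M1=5/2, M2=0
seg 0: a=1, c=M0/2=0, d=(M1−M0)/(6·1)=5/12, b=Δ0−h0·(2M0+M1)/6=-41/12
seg 1: a=-2, c=M1/2=5/4, d=(M2−M1)/(6·2)=-5/24, b=Δ1−h1·(2M1+M2)/6=-13/6
t_q=3/4 → seg 0, τ=3/4; S=1+-41/12·τ+0·τ²+5/12·τ³=-355/256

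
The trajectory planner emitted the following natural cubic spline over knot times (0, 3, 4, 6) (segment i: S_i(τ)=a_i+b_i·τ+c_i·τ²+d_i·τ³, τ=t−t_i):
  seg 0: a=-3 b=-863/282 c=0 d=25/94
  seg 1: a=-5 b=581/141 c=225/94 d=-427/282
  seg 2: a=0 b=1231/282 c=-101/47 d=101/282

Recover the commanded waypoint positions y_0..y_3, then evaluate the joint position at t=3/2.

y_0=-3 y_1=-5 y_2=0 y_3=3
S(3/2) = -5033/752

y_0 = S_0(0) = a_0 = -3
y_1 = S_1(0) = a_1 = -5
y_2 = S_2(0) = a_2 = 0
y_3 = S_2(2) = 3
t_q=3/2 is in segment 0 (τ=3/2); S_0(τ)=-5033/752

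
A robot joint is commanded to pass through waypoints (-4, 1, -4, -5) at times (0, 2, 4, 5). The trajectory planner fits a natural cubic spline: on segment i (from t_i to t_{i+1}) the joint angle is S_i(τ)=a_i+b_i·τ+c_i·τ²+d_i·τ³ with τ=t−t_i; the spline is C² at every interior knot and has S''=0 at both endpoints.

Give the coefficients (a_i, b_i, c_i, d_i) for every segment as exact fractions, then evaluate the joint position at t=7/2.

  seg 0: a=-4 b=4 c=0 d=-3/8
  seg 1: a=1 b=-1/2 c=-9/4 d=5/8
  seg 2: a=-4 b=-2 c=3/2 d=-1/2
S(7/2) = -173/64

Δ: Δ0=5/2, Δ1=-5/2, Δ2=-1
row 1: diag=8, rhs=-30; c'=1/4, d'=-15/4
row 2: denom=6−2·1/4=11/2; d'=(9−2·-15/4)/(11/2)=3
back: M2=3
back: M1=-15/4−1/4·3=-9/2
M: M0=0, M1=-9/2, M2=3, M3=0
seg 0: a=-4, c=M0/2=0, d=(M1−M0)/(6·2)=-3/8, b=Δ0−h0·(2M0+M1)/6=4
seg 1: a=1, c=M1/2=-9/4, d=(M2−M1)/(6·2)=5/8, b=Δ1−h1·(2M1+M2)/6=-1/2
seg 2: a=-4, c=M2/2=3/2, d=(M3−M2)/(6·1)=-1/2, b=Δ2−h2·(2M2+M3)/6=-2
t_q=7/2 → seg 1, τ=3/2; S=1+-1/2·τ+-9/4·τ²+5/8·τ³=-173/64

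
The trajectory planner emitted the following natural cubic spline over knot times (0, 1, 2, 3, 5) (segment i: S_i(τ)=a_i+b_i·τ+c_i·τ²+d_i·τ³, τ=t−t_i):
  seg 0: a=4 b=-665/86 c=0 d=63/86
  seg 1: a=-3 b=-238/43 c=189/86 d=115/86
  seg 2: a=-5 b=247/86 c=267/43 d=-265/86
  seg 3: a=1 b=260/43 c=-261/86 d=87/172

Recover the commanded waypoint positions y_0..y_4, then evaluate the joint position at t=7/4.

y_0 = S_0(0) = a_0 = 4
y_1 = S_1(0) = a_1 = -3
y_2 = S_2(0) = a_2 = -5
y_3 = S_3(0) = a_3 = 1
y_4 = S_3(2) = 5
t_q=7/4 is in segment 1 (τ=3/4); S_1(τ)=-29451/5504

y_0=4 y_1=-3 y_2=-5 y_3=1 y_4=5
S(7/4) = -29451/5504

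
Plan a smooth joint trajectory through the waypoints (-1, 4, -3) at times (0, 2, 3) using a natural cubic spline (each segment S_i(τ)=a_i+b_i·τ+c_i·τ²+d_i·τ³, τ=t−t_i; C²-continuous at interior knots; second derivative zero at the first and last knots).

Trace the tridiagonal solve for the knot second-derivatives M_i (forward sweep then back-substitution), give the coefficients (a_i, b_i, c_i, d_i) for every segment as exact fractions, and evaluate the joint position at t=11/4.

Δ: Δ0=5/2, Δ1=-7
row 1: diag=6, rhs=-57; c'=1/6, d'=-19/2
back: M1=-19/2
M: M0=0, M1=-19/2, M2=0
seg 0: a=-1, c=M0/2=0, d=(M1−M0)/(6·2)=-19/24, b=Δ0−h0·(2M0+M1)/6=17/3
seg 1: a=4, c=M1/2=-19/4, d=(M2−M1)/(6·1)=19/12, b=Δ1−h1·(2M1+M2)/6=-23/6
t_q=11/4 → seg 1, τ=3/4; S=4+-23/6·τ+-19/4·τ²+19/12·τ³=-225/256

  seg 0: a=-1 b=17/3 c=0 d=-19/24
  seg 1: a=4 b=-23/6 c=-19/4 d=19/12
S(11/4) = -225/256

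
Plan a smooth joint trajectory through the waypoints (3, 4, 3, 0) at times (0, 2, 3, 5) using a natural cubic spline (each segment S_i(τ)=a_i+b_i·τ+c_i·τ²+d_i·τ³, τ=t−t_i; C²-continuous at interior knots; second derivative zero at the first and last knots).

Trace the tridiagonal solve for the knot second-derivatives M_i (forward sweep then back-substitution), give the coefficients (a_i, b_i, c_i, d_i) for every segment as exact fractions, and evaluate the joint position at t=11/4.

Δ: Δ0=1/2, Δ1=-1, Δ2=-3/2
row 1: diag=6, rhs=-9; c'=1/6, d'=-3/2
row 2: denom=6−1·1/6=35/6; d'=(-3−1·-3/2)/(35/6)=-9/35
back: M2=-9/35
back: M1=-3/2−1/6·-9/35=-51/35
M: M0=0, M1=-51/35, M2=-9/35, M3=0
seg 0: a=3, c=M0/2=0, d=(M1−M0)/(6·2)=-17/140, b=Δ0−h0·(2M0+M1)/6=69/70
seg 1: a=4, c=M1/2=-51/70, d=(M2−M1)/(6·1)=1/5, b=Δ1−h1·(2M1+M2)/6=-33/70
seg 2: a=3, c=M2/2=-9/70, d=(M3−M2)/(6·2)=3/140, b=Δ2−h2·(2M2+M3)/6=-93/70
t_q=11/4 → seg 1, τ=3/4; S=4+-33/70·τ+-51/70·τ²+1/5·τ³=7439/2240

  seg 0: a=3 b=69/70 c=0 d=-17/140
  seg 1: a=4 b=-33/70 c=-51/70 d=1/5
  seg 2: a=3 b=-93/70 c=-9/70 d=3/140
S(11/4) = 7439/2240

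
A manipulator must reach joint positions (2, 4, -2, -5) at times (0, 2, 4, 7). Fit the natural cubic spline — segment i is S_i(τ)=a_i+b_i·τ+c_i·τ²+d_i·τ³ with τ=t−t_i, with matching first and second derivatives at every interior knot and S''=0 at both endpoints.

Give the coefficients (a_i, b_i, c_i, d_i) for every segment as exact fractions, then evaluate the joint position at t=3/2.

  seg 0: a=2 b=41/19 c=0 d=-11/38
  seg 1: a=4 b=-25/19 c=-33/19 d=17/38
  seg 2: a=-2 b=-55/19 c=18/19 d=-2/19
S(3/2) = 1295/304

Δ: Δ0=1, Δ1=-3, Δ2=-1
row 1: diag=8, rhs=-24; c'=1/4, d'=-3
row 2: denom=10−2·1/4=19/2; d'=(12−2·-3)/(19/2)=36/19
back: M2=36/19
back: M1=-3−1/4·36/19=-66/19
M: M0=0, M1=-66/19, M2=36/19, M3=0
seg 0: a=2, c=M0/2=0, d=(M1−M0)/(6·2)=-11/38, b=Δ0−h0·(2M0+M1)/6=41/19
seg 1: a=4, c=M1/2=-33/19, d=(M2−M1)/(6·2)=17/38, b=Δ1−h1·(2M1+M2)/6=-25/19
seg 2: a=-2, c=M2/2=18/19, d=(M3−M2)/(6·3)=-2/19, b=Δ2−h2·(2M2+M3)/6=-55/19
t_q=3/2 → seg 0, τ=3/2; S=2+41/19·τ+0·τ²+-11/38·τ³=1295/304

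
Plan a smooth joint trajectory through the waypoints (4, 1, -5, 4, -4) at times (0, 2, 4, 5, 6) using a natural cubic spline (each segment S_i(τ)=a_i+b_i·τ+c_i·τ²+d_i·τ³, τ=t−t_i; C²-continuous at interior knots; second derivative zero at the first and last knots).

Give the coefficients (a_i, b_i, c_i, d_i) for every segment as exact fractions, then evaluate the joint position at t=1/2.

  seg 0: a=4 b=11/24 c=0 d=-47/96
  seg 1: a=1 b=-65/12 c=-47/16 d=199/96
  seg 2: a=-5 b=185/24 c=19/2 d=-197/24
  seg 3: a=4 b=25/12 c=-121/8 d=121/24
S(1/2) = 1067/256

Δ: Δ0=-3/2, Δ1=-3, Δ2=9, Δ3=-8
row 1: diag=8, rhs=-9; c'=1/4, d'=-9/8
row 2: denom=6−2·1/4=11/2; d'=(72−2·-9/8)/(11/2)=27/2
row 3: denom=4−1·2/11=42/11; d'=(-102−1·27/2)/(42/11)=-121/4
back: M3=-121/4
back: M2=27/2−2/11·-121/4=19
back: M1=-9/8−1/4·19=-47/8
M: M0=0, M1=-47/8, M2=19, M3=-121/4, M4=0
seg 0: a=4, c=M0/2=0, d=(M1−M0)/(6·2)=-47/96, b=Δ0−h0·(2M0+M1)/6=11/24
seg 1: a=1, c=M1/2=-47/16, d=(M2−M1)/(6·2)=199/96, b=Δ1−h1·(2M1+M2)/6=-65/12
seg 2: a=-5, c=M2/2=19/2, d=(M3−M2)/(6·1)=-197/24, b=Δ2−h2·(2M2+M3)/6=185/24
seg 3: a=4, c=M3/2=-121/8, d=(M4−M3)/(6·1)=121/24, b=Δ3−h3·(2M3+M4)/6=25/12
t_q=1/2 → seg 0, τ=1/2; S=4+11/24·τ+0·τ²+-47/96·τ³=1067/256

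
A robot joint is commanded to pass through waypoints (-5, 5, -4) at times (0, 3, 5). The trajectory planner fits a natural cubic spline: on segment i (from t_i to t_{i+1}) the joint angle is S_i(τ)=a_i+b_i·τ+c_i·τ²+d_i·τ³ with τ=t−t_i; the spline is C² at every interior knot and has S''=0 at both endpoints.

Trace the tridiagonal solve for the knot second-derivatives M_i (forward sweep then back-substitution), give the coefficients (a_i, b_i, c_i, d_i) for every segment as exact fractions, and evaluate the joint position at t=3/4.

Δ: Δ0=10/3, Δ1=-9/2
row 1: diag=10, rhs=-47; c'=1/5, d'=-47/10
back: M1=-47/10
M: M0=0, M1=-47/10, M2=0
seg 0: a=-5, c=M0/2=0, d=(M1−M0)/(6·3)=-47/180, b=Δ0−h0·(2M0+M1)/6=341/60
seg 1: a=5, c=M1/2=-47/20, d=(M2−M1)/(6·2)=47/120, b=Δ1−h1·(2M1+M2)/6=-41/30
t_q=3/4 → seg 0, τ=3/4; S=-5+341/60·τ+0·τ²+-47/180·τ³=-217/256

  seg 0: a=-5 b=341/60 c=0 d=-47/180
  seg 1: a=5 b=-41/30 c=-47/20 d=47/120
S(3/4) = -217/256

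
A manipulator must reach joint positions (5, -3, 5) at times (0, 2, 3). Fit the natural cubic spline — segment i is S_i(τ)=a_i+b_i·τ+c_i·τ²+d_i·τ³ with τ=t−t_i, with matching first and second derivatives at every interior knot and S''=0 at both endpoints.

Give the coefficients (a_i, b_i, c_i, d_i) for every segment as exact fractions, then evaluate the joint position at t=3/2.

  seg 0: a=5 b=-8 c=0 d=1
  seg 1: a=-3 b=4 c=6 d=-2
S(3/2) = -29/8

Δ: Δ0=-4, Δ1=8
row 1: diag=6, rhs=72; c'=1/6, d'=12
back: M1=12
M: M0=0, M1=12, M2=0
seg 0: a=5, c=M0/2=0, d=(M1−M0)/(6·2)=1, b=Δ0−h0·(2M0+M1)/6=-8
seg 1: a=-3, c=M1/2=6, d=(M2−M1)/(6·1)=-2, b=Δ1−h1·(2M1+M2)/6=4
t_q=3/2 → seg 0, τ=3/2; S=5+-8·τ+0·τ²+1·τ³=-29/8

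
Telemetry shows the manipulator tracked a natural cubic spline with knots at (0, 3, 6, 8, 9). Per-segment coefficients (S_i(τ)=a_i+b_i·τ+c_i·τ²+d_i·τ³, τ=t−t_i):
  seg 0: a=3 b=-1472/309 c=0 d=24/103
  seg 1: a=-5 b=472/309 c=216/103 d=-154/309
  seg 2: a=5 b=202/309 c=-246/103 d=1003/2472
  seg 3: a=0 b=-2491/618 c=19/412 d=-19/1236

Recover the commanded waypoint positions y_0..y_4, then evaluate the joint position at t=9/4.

y_0 = S_0(0) = a_0 = 3
y_1 = S_1(0) = a_1 = -5
y_2 = S_2(0) = a_2 = 5
y_3 = S_3(0) = a_3 = 0
y_4 = S_3(1) = -4
t_q=9/4 is in segment 0 (τ=9/4); S_0(τ)=-4173/824

y_0=3 y_1=-5 y_2=5 y_3=0 y_4=-4
S(9/4) = -4173/824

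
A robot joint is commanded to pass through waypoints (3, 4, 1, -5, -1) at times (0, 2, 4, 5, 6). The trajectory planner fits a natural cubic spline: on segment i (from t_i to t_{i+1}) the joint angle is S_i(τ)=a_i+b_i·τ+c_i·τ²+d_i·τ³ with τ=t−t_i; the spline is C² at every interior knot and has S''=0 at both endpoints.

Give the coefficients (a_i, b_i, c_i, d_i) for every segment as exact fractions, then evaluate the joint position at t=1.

  seg 0: a=3 b=8/21 c=0 d=5/168
  seg 1: a=4 b=31/42 c=5/28 d=-109/168
  seg 2: a=1 b=-19/3 c=-26/7 d=85/21
  seg 3: a=-5 b=-34/21 c=59/7 d=-59/21
S(1) = 191/56

Δ: Δ0=1/2, Δ1=-3/2, Δ2=-6, Δ3=4
row 1: diag=8, rhs=-12; c'=1/4, d'=-3/2
row 2: denom=6−2·1/4=11/2; d'=(-27−2·-3/2)/(11/2)=-48/11
row 3: denom=4−1·2/11=42/11; d'=(60−1·-48/11)/(42/11)=118/7
back: M3=118/7
back: M2=-48/11−2/11·118/7=-52/7
back: M1=-3/2−1/4·-52/7=5/14
M: M0=0, M1=5/14, M2=-52/7, M3=118/7, M4=0
seg 0: a=3, c=M0/2=0, d=(M1−M0)/(6·2)=5/168, b=Δ0−h0·(2M0+M1)/6=8/21
seg 1: a=4, c=M1/2=5/28, d=(M2−M1)/(6·2)=-109/168, b=Δ1−h1·(2M1+M2)/6=31/42
seg 2: a=1, c=M2/2=-26/7, d=(M3−M2)/(6·1)=85/21, b=Δ2−h2·(2M2+M3)/6=-19/3
seg 3: a=-5, c=M3/2=59/7, d=(M4−M3)/(6·1)=-59/21, b=Δ3−h3·(2M3+M4)/6=-34/21
t_q=1 → seg 0, τ=1; S=3+8/21·τ+0·τ²+5/168·τ³=191/56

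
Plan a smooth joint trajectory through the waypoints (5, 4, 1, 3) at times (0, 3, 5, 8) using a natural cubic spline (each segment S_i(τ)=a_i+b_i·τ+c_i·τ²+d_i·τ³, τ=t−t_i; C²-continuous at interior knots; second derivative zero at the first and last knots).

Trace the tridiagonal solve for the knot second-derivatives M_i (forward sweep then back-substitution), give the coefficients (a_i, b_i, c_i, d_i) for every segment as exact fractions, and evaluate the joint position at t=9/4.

  seg 0: a=5 b=1/6 c=0 d=-1/18
  seg 1: a=4 b=-4/3 c=-1/2 d=5/24
  seg 2: a=1 b=-5/6 c=3/4 d=-1/12
S(9/4) = 607/128

Δ: Δ0=-1/3, Δ1=-3/2, Δ2=2/3
row 1: diag=10, rhs=-7; c'=1/5, d'=-7/10
row 2: denom=10−2·1/5=48/5; d'=(13−2·-7/10)/(48/5)=3/2
back: M2=3/2
back: M1=-7/10−1/5·3/2=-1
M: M0=0, M1=-1, M2=3/2, M3=0
seg 0: a=5, c=M0/2=0, d=(M1−M0)/(6·3)=-1/18, b=Δ0−h0·(2M0+M1)/6=1/6
seg 1: a=4, c=M1/2=-1/2, d=(M2−M1)/(6·2)=5/24, b=Δ1−h1·(2M1+M2)/6=-4/3
seg 2: a=1, c=M2/2=3/4, d=(M3−M2)/(6·3)=-1/12, b=Δ2−h2·(2M2+M3)/6=-5/6
t_q=9/4 → seg 0, τ=9/4; S=5+1/6·τ+0·τ²+-1/18·τ³=607/128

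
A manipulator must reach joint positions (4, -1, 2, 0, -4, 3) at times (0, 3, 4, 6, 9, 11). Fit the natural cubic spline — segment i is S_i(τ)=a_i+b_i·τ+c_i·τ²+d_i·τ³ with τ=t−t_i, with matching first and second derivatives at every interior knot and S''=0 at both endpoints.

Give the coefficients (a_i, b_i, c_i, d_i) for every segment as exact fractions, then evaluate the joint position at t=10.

Δ: Δ0=-5/3, Δ1=3, Δ2=-1, Δ3=-4/3, Δ4=7/2
row 1: diag=8, rhs=28; c'=1/8, d'=7/2
row 2: denom=6−1·1/8=47/8; d'=(-24−1·7/2)/(47/8)=-220/47
row 3: denom=10−2·16/47=438/47; d'=(-2−2·-220/47)/(438/47)=173/219
row 4: denom=10−3·47/146=1319/146; d'=(29−3·173/219)/(1319/146)=3888/1319
back: M4=3888/1319
back: M3=173/219−47/146·3888/1319=-629/3957
back: M2=-220/47−16/47·-629/3957=-18308/3957
back: M1=7/2−1/8·-18308/3957=16138/3957
M: M0=0, M1=16138/3957, M2=-18308/3957, M3=-629/3957, M4=3888/1319, M5=0
seg 0: a=4, c=M0/2=0, d=(M1−M0)/(6·3)=8069/35613, b=Δ0−h0·(2M0+M1)/6=-4888/1319
seg 1: a=-1, c=M1/2=8069/3957, d=(M2−M1)/(6·1)=-5741/3957, b=Δ1−h1·(2M1+M2)/6=3181/1319
seg 2: a=2, c=M2/2=-9154/3957, d=(M3−M2)/(6·2)=5893/15828, b=Δ2−h2·(2M2+M3)/6=8458/3957
seg 3: a=0, c=M3/2=-629/7914, d=(M4−M3)/(6·3)=12293/71226, b=Δ3−h3·(2M3+M4)/6=-3493/1319
seg 4: a=-4, c=M4/2=1944/1319, d=(M5−M4)/(6·2)=-324/1319, b=Δ4−h4·(2M4+M5)/6=4049/2638
t_q=10 → seg 4, τ=1; S=-4+4049/2638·τ+1944/1319·τ²+-324/1319·τ³=-3263/2638

  seg 0: a=4 b=-4888/1319 c=0 d=8069/35613
  seg 1: a=-1 b=3181/1319 c=8069/3957 d=-5741/3957
  seg 2: a=2 b=8458/3957 c=-9154/3957 d=5893/15828
  seg 3: a=0 b=-3493/1319 c=-629/7914 d=12293/71226
  seg 4: a=-4 b=4049/2638 c=1944/1319 d=-324/1319
S(10) = -3263/2638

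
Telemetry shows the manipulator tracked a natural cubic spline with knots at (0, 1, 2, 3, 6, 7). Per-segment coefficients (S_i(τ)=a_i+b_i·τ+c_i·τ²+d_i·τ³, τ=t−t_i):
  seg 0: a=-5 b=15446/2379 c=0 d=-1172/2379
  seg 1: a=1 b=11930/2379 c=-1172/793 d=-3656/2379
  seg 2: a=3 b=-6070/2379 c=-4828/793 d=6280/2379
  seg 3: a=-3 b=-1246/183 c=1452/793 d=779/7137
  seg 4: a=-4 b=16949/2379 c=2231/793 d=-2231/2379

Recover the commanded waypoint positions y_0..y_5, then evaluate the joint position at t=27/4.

y_0 = S_0(0) = a_0 = -5
y_1 = S_1(0) = a_1 = 1
y_2 = S_2(0) = a_2 = 3
y_3 = S_3(0) = a_3 = -3
y_4 = S_4(0) = a_4 = -4
y_5 = S_4(1) = 5
t_q=27/4 is in segment 4 (τ=3/4); S_4(τ)=128413/50752

y_0=-5 y_1=1 y_2=3 y_3=-3 y_4=-4 y_5=5
S(27/4) = 128413/50752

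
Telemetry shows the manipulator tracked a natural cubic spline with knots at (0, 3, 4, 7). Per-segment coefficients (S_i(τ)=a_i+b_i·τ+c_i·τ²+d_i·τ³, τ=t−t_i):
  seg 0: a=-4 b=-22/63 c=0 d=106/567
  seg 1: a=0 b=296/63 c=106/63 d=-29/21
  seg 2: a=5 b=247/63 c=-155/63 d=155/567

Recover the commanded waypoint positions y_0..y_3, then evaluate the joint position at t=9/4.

y_0=-4 y_1=0 y_2=5 y_3=2
S(9/4) = -85/32

y_0 = S_0(0) = a_0 = -4
y_1 = S_1(0) = a_1 = 0
y_2 = S_2(0) = a_2 = 5
y_3 = S_2(3) = 2
t_q=9/4 is in segment 0 (τ=9/4); S_0(τ)=-85/32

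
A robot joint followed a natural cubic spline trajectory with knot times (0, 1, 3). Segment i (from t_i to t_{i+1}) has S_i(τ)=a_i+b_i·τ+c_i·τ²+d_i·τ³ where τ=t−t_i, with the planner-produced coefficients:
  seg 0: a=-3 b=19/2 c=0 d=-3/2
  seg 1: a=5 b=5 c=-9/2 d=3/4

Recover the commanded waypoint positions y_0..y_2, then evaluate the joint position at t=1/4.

y_0 = S_0(0) = a_0 = -3
y_1 = S_1(0) = a_1 = 5
y_2 = S_1(2) = 3
t_q=1/4 is in segment 0 (τ=1/4); S_0(τ)=-83/128

y_0=-3 y_1=5 y_2=3
S(1/4) = -83/128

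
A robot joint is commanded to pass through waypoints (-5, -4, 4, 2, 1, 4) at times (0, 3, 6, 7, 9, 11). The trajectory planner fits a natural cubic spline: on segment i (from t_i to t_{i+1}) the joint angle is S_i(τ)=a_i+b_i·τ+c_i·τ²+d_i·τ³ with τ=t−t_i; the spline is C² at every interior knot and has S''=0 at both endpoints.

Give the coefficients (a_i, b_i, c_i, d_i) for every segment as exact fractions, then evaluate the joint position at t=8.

Δ: Δ0=1/3, Δ1=8/3, Δ2=-2, Δ3=-1/2, Δ4=3/2
row 1: diag=12, rhs=14; c'=1/4, d'=7/6
row 2: denom=8−3·1/4=29/4; d'=(-28−3·7/6)/(29/4)=-126/29
row 3: denom=6−1·4/29=170/29; d'=(9−1·-126/29)/(170/29)=387/170
row 4: denom=8−2·29/85=622/85; d'=(12−2·387/170)/(622/85)=633/622
back: M4=633/622
back: M3=387/170−29/85·633/622=600/311
back: M2=-126/29−4/29·600/311=-1434/311
back: M1=7/6−1/4·-1434/311=2164/933
M: M0=0, M1=2164/933, M2=-1434/311, M3=600/311, M4=633/622, M5=0
seg 0: a=-5, c=M0/2=0, d=(M1−M0)/(6·3)=1082/8397, b=Δ0−h0·(2M0+M1)/6=-257/311
seg 1: a=-4, c=M1/2=1082/933, d=(M2−M1)/(6·3)=-3233/8397, b=Δ1−h1·(2M1+M2)/6=825/311
seg 2: a=4, c=M2/2=-717/311, d=(M3−M2)/(6·1)=339/311, b=Δ2−h2·(2M2+M3)/6=-244/311
seg 3: a=2, c=M3/2=300/311, d=(M4−M3)/(6·2)=-189/2488, b=Δ3−h3·(2M3+M4)/6=-661/311
seg 4: a=1, c=M4/2=633/1244, d=(M5−M4)/(6·2)=-211/2488, b=Δ4−h4·(2M4+M5)/6=511/622
t_q=8 → seg 3, τ=1; S=2+-661/311·τ+300/311·τ²+-189/2488·τ³=1899/2488

  seg 0: a=-5 b=-257/311 c=0 d=1082/8397
  seg 1: a=-4 b=825/311 c=1082/933 d=-3233/8397
  seg 2: a=4 b=-244/311 c=-717/311 d=339/311
  seg 3: a=2 b=-661/311 c=300/311 d=-189/2488
  seg 4: a=1 b=511/622 c=633/1244 d=-211/2488
S(8) = 1899/2488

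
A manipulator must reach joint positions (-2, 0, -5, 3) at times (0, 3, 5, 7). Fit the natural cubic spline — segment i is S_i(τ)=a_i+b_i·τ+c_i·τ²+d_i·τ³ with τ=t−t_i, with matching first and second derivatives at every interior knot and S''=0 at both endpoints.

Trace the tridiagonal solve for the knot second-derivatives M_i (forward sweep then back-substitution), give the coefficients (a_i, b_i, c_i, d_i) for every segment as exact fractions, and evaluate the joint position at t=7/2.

Δ: Δ0=2/3, Δ1=-5/2, Δ2=4
row 1: diag=10, rhs=-19; c'=1/5, d'=-19/10
row 2: denom=8−2·1/5=38/5; d'=(39−2·-19/10)/(38/5)=107/19
back: M2=107/19
back: M1=-19/10−1/5·107/19=-115/38
M: M0=0, M1=-115/38, M2=107/19, M3=0
seg 0: a=-2, c=M0/2=0, d=(M1−M0)/(6·3)=-115/684, b=Δ0−h0·(2M0+M1)/6=497/228
seg 1: a=0, c=M1/2=-115/76, d=(M2−M1)/(6·2)=329/456, b=Δ1−h1·(2M1+M2)/6=-269/114
seg 2: a=-5, c=M2/2=107/38, d=(M3−M2)/(6·2)=-107/228, b=Δ2−h2·(2M2+M3)/6=14/57
t_q=7/2 → seg 1, τ=1/2; S=0+-269/114·τ+-115/76·τ²+329/456·τ³=-1785/1216

  seg 0: a=-2 b=497/228 c=0 d=-115/684
  seg 1: a=0 b=-269/114 c=-115/76 d=329/456
  seg 2: a=-5 b=14/57 c=107/38 d=-107/228
S(7/2) = -1785/1216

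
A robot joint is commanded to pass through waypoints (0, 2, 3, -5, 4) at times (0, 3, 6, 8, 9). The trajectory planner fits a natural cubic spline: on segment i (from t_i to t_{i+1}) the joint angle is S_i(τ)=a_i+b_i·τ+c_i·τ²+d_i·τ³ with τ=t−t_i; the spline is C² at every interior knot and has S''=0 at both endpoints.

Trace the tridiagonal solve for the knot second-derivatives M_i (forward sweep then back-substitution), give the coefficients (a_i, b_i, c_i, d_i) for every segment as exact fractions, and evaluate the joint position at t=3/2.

  seg 0: a=0 b=0 c=0 d=2/27
  seg 1: a=2 b=2 c=2/3 d=-11/27
  seg 2: a=3 b=-5 c=-3 d=7/4
  seg 3: a=-5 b=4 c=15/2 d=-5/2
S(3/2) = 1/4

Δ: Δ0=2/3, Δ1=1/3, Δ2=-4, Δ3=9
row 1: diag=12, rhs=-2; c'=1/4, d'=-1/6
row 2: denom=10−3·1/4=37/4; d'=(-26−3·-1/6)/(37/4)=-102/37
row 3: denom=6−2·8/37=206/37; d'=(78−2·-102/37)/(206/37)=15
back: M3=15
back: M2=-102/37−8/37·15=-6
back: M1=-1/6−1/4·-6=4/3
M: M0=0, M1=4/3, M2=-6, M3=15, M4=0
seg 0: a=0, c=M0/2=0, d=(M1−M0)/(6·3)=2/27, b=Δ0−h0·(2M0+M1)/6=0
seg 1: a=2, c=M1/2=2/3, d=(M2−M1)/(6·3)=-11/27, b=Δ1−h1·(2M1+M2)/6=2
seg 2: a=3, c=M2/2=-3, d=(M3−M2)/(6·2)=7/4, b=Δ2−h2·(2M2+M3)/6=-5
seg 3: a=-5, c=M3/2=15/2, d=(M4−M3)/(6·1)=-5/2, b=Δ3−h3·(2M3+M4)/6=4
t_q=3/2 → seg 0, τ=3/2; S=0+0·τ+0·τ²+2/27·τ³=1/4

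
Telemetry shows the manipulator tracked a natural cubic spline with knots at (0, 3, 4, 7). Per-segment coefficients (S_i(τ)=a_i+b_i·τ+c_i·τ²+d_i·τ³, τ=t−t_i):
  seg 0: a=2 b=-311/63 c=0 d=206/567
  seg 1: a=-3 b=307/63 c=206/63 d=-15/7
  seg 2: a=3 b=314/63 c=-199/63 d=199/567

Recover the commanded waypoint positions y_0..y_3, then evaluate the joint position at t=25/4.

y_0=2 y_1=-3 y_2=3 y_3=-1
S(25/4) = 995/448

y_0 = S_0(0) = a_0 = 2
y_1 = S_1(0) = a_1 = -3
y_2 = S_2(0) = a_2 = 3
y_3 = S_2(3) = -1
t_q=25/4 is in segment 2 (τ=9/4); S_2(τ)=995/448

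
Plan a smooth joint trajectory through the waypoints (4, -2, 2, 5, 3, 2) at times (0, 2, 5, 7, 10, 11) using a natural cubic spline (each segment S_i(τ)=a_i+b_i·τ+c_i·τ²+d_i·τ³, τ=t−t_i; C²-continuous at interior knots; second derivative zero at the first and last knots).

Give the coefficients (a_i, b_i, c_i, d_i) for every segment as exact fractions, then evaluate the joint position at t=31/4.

Δ: Δ0=-3, Δ1=4/3, Δ2=3/2, Δ3=-2/3, Δ4=-1
row 1: diag=10, rhs=26; c'=3/10, d'=13/5
row 2: denom=10−3·3/10=91/10; d'=(1−3·13/5)/(91/10)=-68/91
row 3: denom=10−2·20/91=870/91; d'=(-13−2·-68/91)/(870/91)=-349/290
row 4: denom=8−3·91/290=2047/290; d'=(-2−3·-349/290)/(2047/290)=467/2047
back: M4=467/2047
back: M3=-349/290−91/290·467/2047=-2610/2047
back: M2=-68/91−20/91·-2610/2047=-956/2047
back: M1=13/5−3/10·-956/2047=5609/2047
M: M0=0, M1=5609/2047, M2=-956/2047, M3=-2610/2047, M4=467/2047, M5=0
seg 0: a=4, c=M0/2=0, d=(M1−M0)/(6·2)=5609/24564, b=Δ0−h0·(2M0+M1)/6=-24032/6141
seg 1: a=-2, c=M1/2=5609/4094, d=(M2−M1)/(6·3)=-6565/36846, b=Δ1−h1·(2M1+M2)/6=-7205/6141
seg 2: a=2, c=M2/2=-478/2047, d=(M3−M2)/(6·2)=-827/12282, b=Δ2−h2·(2M2+M3)/6=27467/12282
seg 3: a=5, c=M3/2=-1305/2047, d=(M4−M3)/(6·3)=3077/36846, b=Δ3−h3·(2M3+M4)/6=6071/12282
seg 4: a=3, c=M4/2=467/4094, d=(M5−M4)/(6·1)=-467/12282, b=Δ4−h4·(2M4+M5)/6=-6608/6141
t_q=31/4 → seg 3, τ=3/4; S=5+6071/12282·τ+-1305/2047·τ²+3077/36846·τ³=1322487/262016

  seg 0: a=4 b=-24032/6141 c=0 d=5609/24564
  seg 1: a=-2 b=-7205/6141 c=5609/4094 d=-6565/36846
  seg 2: a=2 b=27467/12282 c=-478/2047 d=-827/12282
  seg 3: a=5 b=6071/12282 c=-1305/2047 d=3077/36846
  seg 4: a=3 b=-6608/6141 c=467/4094 d=-467/12282
S(31/4) = 1322487/262016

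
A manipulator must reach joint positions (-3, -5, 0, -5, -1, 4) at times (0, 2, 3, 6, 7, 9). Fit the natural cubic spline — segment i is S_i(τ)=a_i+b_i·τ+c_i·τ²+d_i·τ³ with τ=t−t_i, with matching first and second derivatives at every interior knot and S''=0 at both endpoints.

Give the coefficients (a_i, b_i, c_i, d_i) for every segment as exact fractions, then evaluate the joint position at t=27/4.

Δ: Δ0=-1, Δ1=5, Δ2=-5/3, Δ3=4, Δ4=5/2
row 1: diag=6, rhs=36; c'=1/6, d'=6
row 2: denom=8−1·1/6=47/6; d'=(-40−1·6)/(47/6)=-276/47
row 3: denom=8−3·18/47=322/47; d'=(34−3·-276/47)/(322/47)=1213/161
row 4: denom=6−1·47/322=1885/322; d'=(-9−1·1213/161)/(1885/322)=-5324/1885
back: M4=-5324/1885
back: M3=1213/161−47/322·-5324/1885=14979/1885
back: M2=-276/47−18/47·14979/1885=-16806/1885
back: M1=6−1/6·-16806/1885=14111/1885
M: M0=0, M1=14111/1885, M2=-16806/1885, M3=14979/1885, M4=-5324/1885, M5=0
seg 0: a=-3, c=M0/2=0, d=(M1−M0)/(6·2)=14111/22620, b=Δ0−h0·(2M0+M1)/6=-19766/5655
seg 1: a=-5, c=M1/2=14111/3770, d=(M2−M1)/(6·1)=-30917/11310, b=Δ1−h1·(2M1+M2)/6=22567/5655
seg 2: a=0, c=M2/2=-8403/1885, d=(M3−M2)/(6·3)=163/174, b=Δ2−h2·(2M2+M3)/6=37049/11310
seg 3: a=-5, c=M3/2=14979/3770, d=(M4−M3)/(6·1)=-20303/11310, b=Δ3−h3·(2M3+M4)/6=10303/5655
seg 4: a=-1, c=M4/2=-2662/1885, d=(M5−M4)/(6·2)=1331/5655, b=Δ4−h4·(2M4+M5)/6=49571/11310
t_q=27/4 → seg 3, τ=3/4; S=-5+10303/5655·τ+14979/3770·τ²+-20303/11310·τ³=-520187/241280

  seg 0: a=-3 b=-19766/5655 c=0 d=14111/22620
  seg 1: a=-5 b=22567/5655 c=14111/3770 d=-30917/11310
  seg 2: a=0 b=37049/11310 c=-8403/1885 d=163/174
  seg 3: a=-5 b=10303/5655 c=14979/3770 d=-20303/11310
  seg 4: a=-1 b=49571/11310 c=-2662/1885 d=1331/5655
S(27/4) = -520187/241280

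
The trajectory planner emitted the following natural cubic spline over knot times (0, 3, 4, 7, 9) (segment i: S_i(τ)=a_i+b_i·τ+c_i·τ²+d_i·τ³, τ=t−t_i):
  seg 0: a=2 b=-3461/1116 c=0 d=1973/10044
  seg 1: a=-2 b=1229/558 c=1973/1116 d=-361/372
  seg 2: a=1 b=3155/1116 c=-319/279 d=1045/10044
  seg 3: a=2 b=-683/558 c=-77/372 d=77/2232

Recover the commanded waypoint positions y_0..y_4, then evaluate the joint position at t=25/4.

y_0 = S_0(0) = a_0 = 2
y_1 = S_1(0) = a_1 = -2
y_2 = S_2(0) = a_2 = 1
y_3 = S_3(0) = a_3 = 2
y_4 = S_3(2) = -1
t_q=25/4 is in segment 2 (τ=9/4); S_2(τ)=21885/7936

y_0=2 y_1=-2 y_2=1 y_3=2 y_4=-1
S(25/4) = 21885/7936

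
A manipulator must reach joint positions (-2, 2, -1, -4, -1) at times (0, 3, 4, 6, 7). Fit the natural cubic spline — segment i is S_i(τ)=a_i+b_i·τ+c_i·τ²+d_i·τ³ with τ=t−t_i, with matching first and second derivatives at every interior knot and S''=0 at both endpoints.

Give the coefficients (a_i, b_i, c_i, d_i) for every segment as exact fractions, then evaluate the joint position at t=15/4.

Δ: Δ0=4/3, Δ1=-3, Δ2=-3/2, Δ3=3
row 1: diag=8, rhs=-26; c'=1/8, d'=-13/4
row 2: denom=6−1·1/8=47/8; d'=(9−1·-13/4)/(47/8)=98/47
row 3: denom=6−2·16/47=250/47; d'=(27−2·98/47)/(250/47)=1073/250
back: M3=1073/250
back: M2=98/47−16/47·1073/250=78/125
back: M1=-13/4−1/8·78/125=-416/125
M: M0=0, M1=-416/125, M2=78/125, M3=1073/250, M4=0
seg 0: a=-2, c=M0/2=0, d=(M1−M0)/(6·3)=-208/1125, b=Δ0−h0·(2M0+M1)/6=1124/375
seg 1: a=2, c=M1/2=-208/125, d=(M2−M1)/(6·1)=247/375, b=Δ1−h1·(2M1+M2)/6=-748/375
seg 2: a=-1, c=M2/2=39/125, d=(M3−M2)/(6·2)=917/3000, b=Δ2−h2·(2M2+M3)/6=-251/75
seg 3: a=-4, c=M3/2=1073/500, d=(M4−M3)/(6·1)=-1073/1500, b=Δ3−h3·(2M3+M4)/6=1177/750
t_q=15/4 → seg 1, τ=3/4; S=2+-748/375·τ+-208/125·τ²+247/375·τ³=-1233/8000

  seg 0: a=-2 b=1124/375 c=0 d=-208/1125
  seg 1: a=2 b=-748/375 c=-208/125 d=247/375
  seg 2: a=-1 b=-251/75 c=39/125 d=917/3000
  seg 3: a=-4 b=1177/750 c=1073/500 d=-1073/1500
S(15/4) = -1233/8000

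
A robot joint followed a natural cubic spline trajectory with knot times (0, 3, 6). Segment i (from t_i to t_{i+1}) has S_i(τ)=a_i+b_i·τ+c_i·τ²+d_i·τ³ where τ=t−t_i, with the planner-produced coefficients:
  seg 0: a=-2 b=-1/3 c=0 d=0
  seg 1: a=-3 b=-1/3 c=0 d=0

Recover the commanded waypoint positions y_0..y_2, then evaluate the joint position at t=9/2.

y_0 = S_0(0) = a_0 = -2
y_1 = S_1(0) = a_1 = -3
y_2 = S_1(3) = -4
t_q=9/2 is in segment 1 (τ=3/2); S_1(τ)=-7/2

y_0=-2 y_1=-3 y_2=-4
S(9/2) = -7/2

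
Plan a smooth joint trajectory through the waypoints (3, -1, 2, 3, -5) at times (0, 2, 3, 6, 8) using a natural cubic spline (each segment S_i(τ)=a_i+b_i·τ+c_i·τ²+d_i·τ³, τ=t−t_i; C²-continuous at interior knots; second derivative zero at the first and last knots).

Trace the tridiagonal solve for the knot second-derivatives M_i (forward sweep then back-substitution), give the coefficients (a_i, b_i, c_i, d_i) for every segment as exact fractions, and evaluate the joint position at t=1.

Δ: Δ0=-2, Δ1=3, Δ2=1/3, Δ3=-4
row 1: diag=6, rhs=30; c'=1/6, d'=5
row 2: denom=8−1·1/6=47/6; d'=(-16−1·5)/(47/6)=-126/47
row 3: denom=10−3·18/47=416/47; d'=(-26−3·-126/47)/(416/47)=-211/104
back: M3=-211/104
back: M2=-126/47−18/47·-211/104=-99/52
back: M1=5−1/6·-99/52=553/104
M: M0=0, M1=553/104, M2=-99/52, M3=-211/104, M4=0
seg 0: a=3, c=M0/2=0, d=(M1−M0)/(6·2)=553/1248, b=Δ0−h0·(2M0+M1)/6=-1177/312
seg 1: a=-1, c=M1/2=553/208, d=(M2−M1)/(6·1)=-751/624, b=Δ1−h1·(2M1+M2)/6=241/156
seg 2: a=2, c=M2/2=-99/104, d=(M3−M2)/(6·3)=-1/144, b=Δ2−h2·(2M2+M3)/6=2029/624
seg 3: a=3, c=M3/2=-211/208, d=(M4−M3)/(6·2)=211/1248, b=Δ3−h3·(2M3+M4)/6=-413/156
t_q=1 → seg 0, τ=1; S=3+-1177/312·τ+0·τ²+553/1248·τ³=-137/416

  seg 0: a=3 b=-1177/312 c=0 d=553/1248
  seg 1: a=-1 b=241/156 c=553/208 d=-751/624
  seg 2: a=2 b=2029/624 c=-99/104 d=-1/144
  seg 3: a=3 b=-413/156 c=-211/208 d=211/1248
S(1) = -137/416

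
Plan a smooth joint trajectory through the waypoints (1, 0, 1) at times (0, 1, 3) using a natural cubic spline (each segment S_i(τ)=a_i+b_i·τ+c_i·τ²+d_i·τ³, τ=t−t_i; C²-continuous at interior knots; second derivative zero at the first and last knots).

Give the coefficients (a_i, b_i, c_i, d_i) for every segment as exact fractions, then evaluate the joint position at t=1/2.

Δ: Δ0=-1, Δ1=1/2
row 1: diag=6, rhs=9; c'=1/3, d'=3/2
back: M1=3/2
M: M0=0, M1=3/2, M2=0
seg 0: a=1, c=M0/2=0, d=(M1−M0)/(6·1)=1/4, b=Δ0−h0·(2M0+M1)/6=-5/4
seg 1: a=0, c=M1/2=3/4, d=(M2−M1)/(6·2)=-1/8, b=Δ1−h1·(2M1+M2)/6=-1/2
t_q=1/2 → seg 0, τ=1/2; S=1+-5/4·τ+0·τ²+1/4·τ³=13/32

  seg 0: a=1 b=-5/4 c=0 d=1/4
  seg 1: a=0 b=-1/2 c=3/4 d=-1/8
S(1/2) = 13/32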